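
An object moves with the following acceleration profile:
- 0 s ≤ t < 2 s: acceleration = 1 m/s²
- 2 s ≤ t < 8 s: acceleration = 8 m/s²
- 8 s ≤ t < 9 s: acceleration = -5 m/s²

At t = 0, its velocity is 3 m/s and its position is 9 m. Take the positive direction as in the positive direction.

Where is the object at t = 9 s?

241.5 m

On each constant-a segment, Δv = aΔt and Δx = v₀Δt + ½aΔt²; chain segment to segment.
0–2 s: v starts 3 m/s; Δx = 3·2 + ½·1·2² = 8 m; v ends 5 m/s.
2–8 s: v starts 5 m/s; Δx = 5·6 + ½·8·6² = 174 m; v ends 53 m/s.
8–9 s: v starts 53 m/s; Δx = 53·1 + ½·-5·1² = 50.5 m; v ends 48 m/s.
x(9) = 9 + Σ Δx = 241.5 m.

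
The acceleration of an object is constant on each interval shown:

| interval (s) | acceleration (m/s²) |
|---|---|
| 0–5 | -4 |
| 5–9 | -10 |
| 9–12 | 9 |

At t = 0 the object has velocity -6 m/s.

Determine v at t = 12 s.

Δv equals the area under the a-t graph; then v = v₀ + Δv.
0–5 s: -4 × 5 = -20 m/s
5–9 s: -10 × 4 = -40 m/s
9–12 s: 9 × 3 = 27 m/s
Δv = -33 m/s, so v(12) = -6 + (-33) = -39 m/s.

-39 m/s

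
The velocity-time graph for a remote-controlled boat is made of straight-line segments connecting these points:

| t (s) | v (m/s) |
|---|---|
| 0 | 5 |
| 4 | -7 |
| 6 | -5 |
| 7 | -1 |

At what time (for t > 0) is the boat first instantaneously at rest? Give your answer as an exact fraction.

v changes sign on 0–4 s (from 5 to -7); the graph is linear there, so v = 0 at t = 0 + (-5)·(4 − 0)/(-7 − 5) = 5/3 s.

t = 5/3 s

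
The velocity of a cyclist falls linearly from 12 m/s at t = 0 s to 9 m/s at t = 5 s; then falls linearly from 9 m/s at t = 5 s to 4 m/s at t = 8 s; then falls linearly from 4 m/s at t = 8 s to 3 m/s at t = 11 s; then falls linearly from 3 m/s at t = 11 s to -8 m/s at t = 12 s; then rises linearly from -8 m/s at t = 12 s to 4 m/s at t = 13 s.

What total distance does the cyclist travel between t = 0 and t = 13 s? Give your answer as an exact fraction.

2942/33 m

Distance (not displacement) is the total path length: add the absolute areas under v-t.
0–5 s: |½(12 + 9)(5)| = 52.5 m
5–8 s: |½(9 + 4)(3)| = 19.5 m
8–11 s: |½(4 + 3)(3)| = 10.5 m
11–12 s: v = 0 at t = 124/11 s; triangle areas 9/22 + 32/11 = 73/22 m
12–13 s: v = 0 at t = 38/3 s; triangle areas 8/3 + 2/3 = 10/3 m
Total distance = 2942/33 m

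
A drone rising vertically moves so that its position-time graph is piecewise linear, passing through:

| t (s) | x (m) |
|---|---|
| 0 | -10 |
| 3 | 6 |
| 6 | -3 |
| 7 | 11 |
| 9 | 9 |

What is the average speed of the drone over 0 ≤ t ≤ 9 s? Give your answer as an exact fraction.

41/9 m/s

Average speed = (total path length)/(elapsed time); on a piecewise-linear x-t graph the path length is Σ|Δx|.
0–3 s: |Δx| = |6 − -10| = 16 m
3–6 s: |Δx| = |-3 − 6| = 9 m
6–7 s: |Δx| = |11 − -3| = 14 m
7–9 s: |Δx| = |9 − 11| = 2 m
Total path = 41 m; average speed = 41/9 = 41/9 m/s.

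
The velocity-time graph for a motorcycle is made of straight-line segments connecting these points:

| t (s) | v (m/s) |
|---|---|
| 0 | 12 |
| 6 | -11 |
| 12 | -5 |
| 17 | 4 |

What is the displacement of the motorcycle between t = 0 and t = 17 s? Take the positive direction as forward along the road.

Net displacement equals the area under the velocity-time graph (areas below the axis count negative).
0–6 s: ½(12 + -11)(6) = 3 m
6–12 s: ½(-11 + -5)(6) = -48 m
12–17 s: ½(-5 + 4)(5) = -2.5 m
Net displacement = -47.5 m

-47.5 m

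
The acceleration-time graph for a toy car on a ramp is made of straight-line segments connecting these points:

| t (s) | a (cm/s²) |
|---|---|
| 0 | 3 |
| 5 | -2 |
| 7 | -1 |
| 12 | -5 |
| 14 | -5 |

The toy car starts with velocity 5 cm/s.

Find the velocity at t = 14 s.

Δv equals the area under the a-t graph; then v = v₀ + Δv.
0–5 s: ½(3 + -2)(5) = 2.5 cm/s
5–7 s: ½(-2 + -1)(2) = -3 cm/s
7–12 s: ½(-1 + -5)(5) = -15 cm/s
12–14 s: -5 × 2 = -10 cm/s
Δv = -25.5 cm/s, so v(14) = 5 + (-25.5) = -20.5 cm/s.

-20.5 cm/s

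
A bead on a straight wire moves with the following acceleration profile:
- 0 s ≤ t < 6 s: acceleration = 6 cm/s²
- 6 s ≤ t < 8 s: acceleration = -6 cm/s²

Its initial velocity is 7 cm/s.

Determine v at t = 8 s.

Δv equals the area under the a-t graph; then v = v₀ + Δv.
0–6 s: 6 × 6 = 36 cm/s
6–8 s: -6 × 2 = -12 cm/s
Δv = 24 cm/s, so v(8) = 7 + (24) = 31 cm/s.

31 cm/s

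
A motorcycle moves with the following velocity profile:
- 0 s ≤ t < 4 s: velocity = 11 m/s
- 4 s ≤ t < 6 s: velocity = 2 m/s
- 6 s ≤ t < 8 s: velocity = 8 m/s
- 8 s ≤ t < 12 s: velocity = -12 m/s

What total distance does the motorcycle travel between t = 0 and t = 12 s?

Total distance travelled is ∫|v| dt — sum the magnitudes of each area piece.
0–4 s: |11| × 4 = 44 m
4–6 s: |2| × 2 = 4 m
6–8 s: |8| × 2 = 16 m
8–12 s: |-12| × 4 = 48 m
Total distance = 112 m

112 m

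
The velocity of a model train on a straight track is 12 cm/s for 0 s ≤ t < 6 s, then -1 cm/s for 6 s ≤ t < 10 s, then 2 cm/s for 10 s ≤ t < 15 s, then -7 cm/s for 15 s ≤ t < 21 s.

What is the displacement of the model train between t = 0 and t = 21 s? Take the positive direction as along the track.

Displacement is the signed area under the v-t curve.
0–6 s: 12 × 6 = 72 cm
6–10 s: -1 × 4 = -4 cm
10–15 s: 2 × 5 = 10 cm
15–21 s: -7 × 6 = -42 cm
Net displacement = 36 cm

36 cm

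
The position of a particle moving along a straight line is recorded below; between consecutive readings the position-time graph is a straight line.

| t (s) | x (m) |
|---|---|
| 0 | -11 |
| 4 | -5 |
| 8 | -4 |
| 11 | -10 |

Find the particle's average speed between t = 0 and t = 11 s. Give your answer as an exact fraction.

13/11 m/s

Average speed = (total path length)/(elapsed time); on a piecewise-linear x-t graph the path length is Σ|Δx|.
0–4 s: |Δx| = |-5 − -11| = 6 m
4–8 s: |Δx| = |-4 − -5| = 1 m
8–11 s: |Δx| = |-10 − -4| = 6 m
Total path = 13 m; average speed = 13/11 = 13/11 m/s.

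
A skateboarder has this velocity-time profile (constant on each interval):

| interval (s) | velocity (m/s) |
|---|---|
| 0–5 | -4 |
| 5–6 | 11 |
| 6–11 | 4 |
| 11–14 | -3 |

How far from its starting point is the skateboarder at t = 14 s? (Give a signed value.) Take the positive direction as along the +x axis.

2 m

Displacement is the signed area under the v-t curve.
0–5 s: -4 × 5 = -20 m
5–6 s: 11 × 1 = 11 m
6–11 s: 4 × 5 = 20 m
11–14 s: -3 × 3 = -9 m
Net displacement = 2 m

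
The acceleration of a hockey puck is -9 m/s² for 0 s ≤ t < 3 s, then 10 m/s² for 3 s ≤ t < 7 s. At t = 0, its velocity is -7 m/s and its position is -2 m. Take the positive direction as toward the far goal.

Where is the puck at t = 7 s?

-119.5 m

On each constant-a segment, Δv = aΔt and Δx = v₀Δt + ½aΔt²; chain segment to segment.
0–3 s: v starts -7 m/s; Δx = -7·3 + ½·-9·3² = -61.5 m; v ends -34 m/s.
3–7 s: v starts -34 m/s; Δx = -34·4 + ½·10·4² = -56 m; v ends 6 m/s.
x(7) = -2 + Σ Δx = -119.5 m.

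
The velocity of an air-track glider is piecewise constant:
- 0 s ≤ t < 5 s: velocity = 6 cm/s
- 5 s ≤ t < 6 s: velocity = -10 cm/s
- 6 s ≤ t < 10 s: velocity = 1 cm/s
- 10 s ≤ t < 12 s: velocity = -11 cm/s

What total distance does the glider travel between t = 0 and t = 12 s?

Total distance travelled is ∫|v| dt — sum the magnitudes of each area piece.
0–5 s: |6| × 5 = 30 cm
5–6 s: |-10| × 1 = 10 cm
6–10 s: |1| × 4 = 4 cm
10–12 s: |-11| × 2 = 22 cm
Total distance = 66 cm

66 cm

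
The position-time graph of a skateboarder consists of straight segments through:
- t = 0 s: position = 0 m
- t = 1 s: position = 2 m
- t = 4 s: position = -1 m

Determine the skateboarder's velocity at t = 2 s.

-1 m/s

Velocity is the slope of the x-t graph on 1–4 s: (-1 − 2)/(4 − 1) = -1 m/s.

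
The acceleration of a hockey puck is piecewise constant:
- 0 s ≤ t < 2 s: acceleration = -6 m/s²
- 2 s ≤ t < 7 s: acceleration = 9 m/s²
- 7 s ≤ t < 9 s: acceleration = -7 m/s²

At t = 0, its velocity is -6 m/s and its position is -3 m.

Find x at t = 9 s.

35.5 m

On each constant-a segment, Δv = aΔt and Δx = v₀Δt + ½aΔt²; chain segment to segment.
0–2 s: v starts -6 m/s; Δx = -6·2 + ½·-6·2² = -24 m; v ends -18 m/s.
2–7 s: v starts -18 m/s; Δx = -18·5 + ½·9·5² = 22.5 m; v ends 27 m/s.
7–9 s: v starts 27 m/s; Δx = 27·2 + ½·-7·2² = 40 m; v ends 13 m/s.
x(9) = -3 + Σ Δx = 35.5 m.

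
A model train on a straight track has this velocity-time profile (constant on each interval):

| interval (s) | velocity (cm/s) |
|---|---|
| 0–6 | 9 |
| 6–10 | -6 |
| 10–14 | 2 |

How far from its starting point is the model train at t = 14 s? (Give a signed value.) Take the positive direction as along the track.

Net displacement equals the area under the velocity-time graph (areas below the axis count negative).
0–6 s: 9 × 6 = 54 cm
6–10 s: -6 × 4 = -24 cm
10–14 s: 2 × 4 = 8 cm
Net displacement = 38 cm

38 cm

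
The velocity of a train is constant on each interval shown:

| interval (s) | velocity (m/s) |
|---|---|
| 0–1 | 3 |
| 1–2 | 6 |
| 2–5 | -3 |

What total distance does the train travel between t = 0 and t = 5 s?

18 m

Distance (not displacement) is the total path length: add the absolute areas under v-t.
0–1 s: |3| × 1 = 3 m
1–2 s: |6| × 1 = 6 m
2–5 s: |-3| × 3 = 9 m
Total distance = 18 m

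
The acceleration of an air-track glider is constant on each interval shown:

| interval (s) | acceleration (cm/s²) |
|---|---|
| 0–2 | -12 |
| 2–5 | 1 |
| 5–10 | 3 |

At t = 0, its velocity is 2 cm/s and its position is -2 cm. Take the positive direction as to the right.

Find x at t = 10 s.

-141 cm

On each constant-a segment, Δv = aΔt and Δx = v₀Δt + ½aΔt²; chain segment to segment.
0–2 s: v starts 2 cm/s; Δx = 2·2 + ½·-12·2² = -20 cm; v ends -22 cm/s.
2–5 s: v starts -22 cm/s; Δx = -22·3 + ½·1·3² = -61.5 cm; v ends -19 cm/s.
5–10 s: v starts -19 cm/s; Δx = -19·5 + ½·3·5² = -57.5 cm; v ends -4 cm/s.
x(10) = -2 + Σ Δx = -141 cm.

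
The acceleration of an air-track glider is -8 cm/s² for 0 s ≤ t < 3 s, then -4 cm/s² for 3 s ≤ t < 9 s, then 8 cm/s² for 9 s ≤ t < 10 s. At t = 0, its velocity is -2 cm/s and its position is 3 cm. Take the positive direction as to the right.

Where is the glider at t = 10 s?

-313 cm

On each constant-a segment, Δv = aΔt and Δx = v₀Δt + ½aΔt²; chain segment to segment.
0–3 s: v starts -2 cm/s; Δx = -2·3 + ½·-8·3² = -42 cm; v ends -26 cm/s.
3–9 s: v starts -26 cm/s; Δx = -26·6 + ½·-4·6² = -228 cm; v ends -50 cm/s.
9–10 s: v starts -50 cm/s; Δx = -50·1 + ½·8·1² = -46 cm; v ends -42 cm/s.
x(10) = 3 + Σ Δx = -313 cm.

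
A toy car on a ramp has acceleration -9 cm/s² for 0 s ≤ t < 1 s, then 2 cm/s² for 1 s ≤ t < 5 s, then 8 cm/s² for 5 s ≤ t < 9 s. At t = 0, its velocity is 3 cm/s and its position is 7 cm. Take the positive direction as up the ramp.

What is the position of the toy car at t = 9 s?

69.5 cm

On each constant-a segment, Δv = aΔt and Δx = v₀Δt + ½aΔt²; chain segment to segment.
0–1 s: v starts 3 cm/s; Δx = 3·1 + ½·-9·1² = -1.5 cm; v ends -6 cm/s.
1–5 s: v starts -6 cm/s; Δx = -6·4 + ½·2·4² = -8 cm; v ends 2 cm/s.
5–9 s: v starts 2 cm/s; Δx = 2·4 + ½·8·4² = 72 cm; v ends 34 cm/s.
x(9) = 7 + Σ Δx = 69.5 cm.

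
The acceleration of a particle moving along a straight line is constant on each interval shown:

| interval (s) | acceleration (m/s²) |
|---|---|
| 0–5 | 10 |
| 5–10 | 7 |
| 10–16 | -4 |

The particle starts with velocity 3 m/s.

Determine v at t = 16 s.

Δv equals the area under the a-t graph; then v = v₀ + Δv.
0–5 s: 10 × 5 = 50 m/s
5–10 s: 7 × 5 = 35 m/s
10–16 s: -4 × 6 = -24 m/s
Δv = 61 m/s, so v(16) = 3 + (61) = 64 m/s.

64 m/s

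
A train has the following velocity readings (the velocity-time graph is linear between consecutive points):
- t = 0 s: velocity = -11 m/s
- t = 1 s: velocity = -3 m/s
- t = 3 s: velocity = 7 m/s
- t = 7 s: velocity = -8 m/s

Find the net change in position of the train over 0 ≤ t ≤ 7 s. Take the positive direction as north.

-5 m

Displacement is the signed area under the v-t curve.
0–1 s: ½(-11 + -3)(1) = -7 m
1–3 s: ½(-3 + 7)(2) = 4 m
3–7 s: ½(7 + -8)(4) = -2 m
Net displacement = -5 m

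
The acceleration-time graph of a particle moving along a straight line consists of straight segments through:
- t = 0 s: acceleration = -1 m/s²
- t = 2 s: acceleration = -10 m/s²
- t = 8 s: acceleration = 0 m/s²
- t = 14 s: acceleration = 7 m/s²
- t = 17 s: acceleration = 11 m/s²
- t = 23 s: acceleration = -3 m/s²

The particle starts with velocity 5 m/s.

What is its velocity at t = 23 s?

36 m/s

Δv equals the area under the a-t graph; then v = v₀ + Δv.
0–2 s: ½(-1 + -10)(2) = -11 m/s
2–8 s: ½(-10 + 0)(6) = -30 m/s
8–14 s: ½(0 + 7)(6) = 21 m/s
14–17 s: ½(7 + 11)(3) = 27 m/s
17–23 s: ½(11 + -3)(6) = 24 m/s
Δv = 31 m/s, so v(23) = 5 + (31) = 36 m/s.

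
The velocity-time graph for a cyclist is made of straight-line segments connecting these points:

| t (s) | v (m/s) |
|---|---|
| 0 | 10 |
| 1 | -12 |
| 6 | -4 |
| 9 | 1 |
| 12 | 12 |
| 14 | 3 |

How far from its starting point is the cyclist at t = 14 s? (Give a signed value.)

-11 m

Displacement is the signed area under the v-t curve.
0–1 s: ½(10 + -12)(1) = -1 m
1–6 s: ½(-12 + -4)(5) = -40 m
6–9 s: ½(-4 + 1)(3) = -4.5 m
9–12 s: ½(1 + 12)(3) = 19.5 m
12–14 s: ½(12 + 3)(2) = 15 m
Net displacement = -11 m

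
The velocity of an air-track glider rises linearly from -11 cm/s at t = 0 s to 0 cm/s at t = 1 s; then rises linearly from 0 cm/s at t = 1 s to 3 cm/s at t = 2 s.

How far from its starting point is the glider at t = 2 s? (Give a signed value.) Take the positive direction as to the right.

-4 cm

Net displacement equals the area under the velocity-time graph (areas below the axis count negative).
0–1 s: ½(-11 + 0)(1) = -5.5 cm
1–2 s: ½(0 + 3)(1) = 1.5 cm
Net displacement = -4 cm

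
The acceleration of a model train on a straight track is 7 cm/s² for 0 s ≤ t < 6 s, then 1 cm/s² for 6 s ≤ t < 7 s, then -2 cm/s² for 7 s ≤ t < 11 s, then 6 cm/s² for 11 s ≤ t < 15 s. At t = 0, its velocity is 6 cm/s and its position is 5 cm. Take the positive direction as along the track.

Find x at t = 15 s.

607.5 cm

On each constant-a segment, Δv = aΔt and Δx = v₀Δt + ½aΔt²; chain segment to segment.
0–6 s: v starts 6 cm/s; Δx = 6·6 + ½·7·6² = 162 cm; v ends 48 cm/s.
6–7 s: v starts 48 cm/s; Δx = 48·1 + ½·1·1² = 48.5 cm; v ends 49 cm/s.
7–11 s: v starts 49 cm/s; Δx = 49·4 + ½·-2·4² = 180 cm; v ends 41 cm/s.
11–15 s: v starts 41 cm/s; Δx = 41·4 + ½·6·4² = 212 cm; v ends 65 cm/s.
x(15) = 5 + Σ Δx = 607.5 cm.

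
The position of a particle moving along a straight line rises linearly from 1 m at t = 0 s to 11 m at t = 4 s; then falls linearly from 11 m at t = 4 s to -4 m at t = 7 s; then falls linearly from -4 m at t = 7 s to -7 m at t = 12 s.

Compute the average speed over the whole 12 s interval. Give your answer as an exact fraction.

Average speed = (total path length)/(elapsed time); on a piecewise-linear x-t graph the path length is Σ|Δx|.
0–4 s: |Δx| = |11 − 1| = 10 m
4–7 s: |Δx| = |-4 − 11| = 15 m
7–12 s: |Δx| = |-7 − -4| = 3 m
Total path = 28 m; average speed = 28/12 = 7/3 m/s.

7/3 m/s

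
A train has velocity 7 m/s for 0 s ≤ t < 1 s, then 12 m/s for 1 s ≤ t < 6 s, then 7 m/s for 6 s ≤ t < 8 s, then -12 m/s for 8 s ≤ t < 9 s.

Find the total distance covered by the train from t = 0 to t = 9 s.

Distance (not displacement) is the total path length: add the absolute areas under v-t.
0–1 s: |7| × 1 = 7 m
1–6 s: |12| × 5 = 60 m
6–8 s: |7| × 2 = 14 m
8–9 s: |-12| × 1 = 12 m
Total distance = 93 m

93 m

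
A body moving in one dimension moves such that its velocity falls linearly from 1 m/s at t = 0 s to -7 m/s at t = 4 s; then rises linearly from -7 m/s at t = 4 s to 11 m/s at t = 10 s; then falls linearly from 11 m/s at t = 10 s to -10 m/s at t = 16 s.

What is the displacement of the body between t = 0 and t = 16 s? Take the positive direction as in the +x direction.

Net displacement equals the area under the velocity-time graph (areas below the axis count negative).
0–4 s: ½(1 + -7)(4) = -12 m
4–10 s: ½(-7 + 11)(6) = 12 m
10–16 s: ½(11 + -10)(6) = 3 m
Net displacement = 3 m

3 m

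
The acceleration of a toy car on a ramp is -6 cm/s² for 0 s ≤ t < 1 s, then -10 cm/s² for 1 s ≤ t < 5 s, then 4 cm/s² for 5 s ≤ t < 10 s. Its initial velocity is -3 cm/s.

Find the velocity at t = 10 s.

Δv equals the area under the a-t graph; then v = v₀ + Δv.
0–1 s: -6 × 1 = -6 cm/s
1–5 s: -10 × 4 = -40 cm/s
5–10 s: 4 × 5 = 20 cm/s
Δv = -26 cm/s, so v(10) = -3 + (-26) = -29 cm/s.

-29 cm/s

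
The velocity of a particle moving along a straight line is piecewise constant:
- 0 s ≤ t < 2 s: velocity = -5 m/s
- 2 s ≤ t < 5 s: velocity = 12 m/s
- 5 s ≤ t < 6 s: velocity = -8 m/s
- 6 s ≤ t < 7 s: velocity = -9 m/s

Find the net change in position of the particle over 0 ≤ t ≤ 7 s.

9 m

Net displacement equals the area under the velocity-time graph (areas below the axis count negative).
0–2 s: -5 × 2 = -10 m
2–5 s: 12 × 3 = 36 m
5–6 s: -8 × 1 = -8 m
6–7 s: -9 × 1 = -9 m
Net displacement = 9 m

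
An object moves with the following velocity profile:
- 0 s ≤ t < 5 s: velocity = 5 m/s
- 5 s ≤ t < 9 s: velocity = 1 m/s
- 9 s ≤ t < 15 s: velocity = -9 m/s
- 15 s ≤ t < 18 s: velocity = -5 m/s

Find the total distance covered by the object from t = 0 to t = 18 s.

98 m

Total distance travelled is ∫|v| dt — sum the magnitudes of each area piece.
0–5 s: |5| × 5 = 25 m
5–9 s: |1| × 4 = 4 m
9–15 s: |-9| × 6 = 54 m
15–18 s: |-5| × 3 = 15 m
Total distance = 98 m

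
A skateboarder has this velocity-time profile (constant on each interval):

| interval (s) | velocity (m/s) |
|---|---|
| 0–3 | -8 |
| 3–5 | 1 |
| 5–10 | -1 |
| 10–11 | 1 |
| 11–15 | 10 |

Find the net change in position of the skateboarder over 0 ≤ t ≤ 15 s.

Displacement is the signed area under the v-t curve.
0–3 s: -8 × 3 = -24 m
3–5 s: 1 × 2 = 2 m
5–10 s: -1 × 5 = -5 m
10–11 s: 1 × 1 = 1 m
11–15 s: 10 × 4 = 40 m
Net displacement = 14 m

14 m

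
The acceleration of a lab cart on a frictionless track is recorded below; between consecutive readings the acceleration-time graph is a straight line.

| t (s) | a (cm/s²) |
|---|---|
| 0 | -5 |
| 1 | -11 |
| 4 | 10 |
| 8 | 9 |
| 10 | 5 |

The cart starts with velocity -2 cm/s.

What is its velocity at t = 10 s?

40.5 cm/s

Δv equals the area under the a-t graph; then v = v₀ + Δv.
0–1 s: ½(-5 + -11)(1) = -8 cm/s
1–4 s: ½(-11 + 10)(3) = -1.5 cm/s
4–8 s: ½(10 + 9)(4) = 38 cm/s
8–10 s: ½(9 + 5)(2) = 14 cm/s
Δv = 42.5 cm/s, so v(10) = -2 + (42.5) = 40.5 cm/s.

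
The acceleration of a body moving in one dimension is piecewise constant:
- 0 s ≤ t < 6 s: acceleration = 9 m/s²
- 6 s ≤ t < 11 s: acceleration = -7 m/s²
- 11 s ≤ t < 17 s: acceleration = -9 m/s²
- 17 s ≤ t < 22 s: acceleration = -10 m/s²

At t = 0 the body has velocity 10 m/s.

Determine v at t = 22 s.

Δv equals the area under the a-t graph; then v = v₀ + Δv.
0–6 s: 9 × 6 = 54 m/s
6–11 s: -7 × 5 = -35 m/s
11–17 s: -9 × 6 = -54 m/s
17–22 s: -10 × 5 = -50 m/s
Δv = -85 m/s, so v(22) = 10 + (-85) = -75 m/s.

-75 m/s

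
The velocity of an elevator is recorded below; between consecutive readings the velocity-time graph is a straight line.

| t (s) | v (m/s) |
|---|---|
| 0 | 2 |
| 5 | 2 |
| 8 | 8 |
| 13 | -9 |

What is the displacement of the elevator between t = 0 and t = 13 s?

Displacement is the signed area under the v-t curve.
0–5 s: 2 × 5 = 10 m
5–8 s: ½(2 + 8)(3) = 15 m
8–13 s: ½(8 + -9)(5) = -2.5 m
Net displacement = 22.5 m

22.5 m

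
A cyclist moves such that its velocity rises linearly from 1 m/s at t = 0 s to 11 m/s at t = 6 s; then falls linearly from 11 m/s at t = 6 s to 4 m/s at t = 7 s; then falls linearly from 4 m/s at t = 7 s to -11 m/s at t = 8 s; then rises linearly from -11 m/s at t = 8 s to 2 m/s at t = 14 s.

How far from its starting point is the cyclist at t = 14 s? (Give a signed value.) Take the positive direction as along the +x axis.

13 m

Net displacement equals the area under the velocity-time graph (areas below the axis count negative).
0–6 s: ½(1 + 11)(6) = 36 m
6–7 s: ½(11 + 4)(1) = 7.5 m
7–8 s: ½(4 + -11)(1) = -3.5 m
8–14 s: ½(-11 + 2)(6) = -27 m
Net displacement = 13 m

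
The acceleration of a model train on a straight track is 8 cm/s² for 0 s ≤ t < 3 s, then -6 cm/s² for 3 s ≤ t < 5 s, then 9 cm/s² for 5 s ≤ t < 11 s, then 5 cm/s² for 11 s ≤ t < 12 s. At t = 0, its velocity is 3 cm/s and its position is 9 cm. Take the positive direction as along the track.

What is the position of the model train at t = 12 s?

419.5 cm

On each constant-a segment, Δv = aΔt and Δx = v₀Δt + ½aΔt²; chain segment to segment.
0–3 s: v starts 3 cm/s; Δx = 3·3 + ½·8·3² = 45 cm; v ends 27 cm/s.
3–5 s: v starts 27 cm/s; Δx = 27·2 + ½·-6·2² = 42 cm; v ends 15 cm/s.
5–11 s: v starts 15 cm/s; Δx = 15·6 + ½·9·6² = 252 cm; v ends 69 cm/s.
11–12 s: v starts 69 cm/s; Δx = 69·1 + ½·5·1² = 71.5 cm; v ends 74 cm/s.
x(12) = 9 + Σ Δx = 419.5 cm.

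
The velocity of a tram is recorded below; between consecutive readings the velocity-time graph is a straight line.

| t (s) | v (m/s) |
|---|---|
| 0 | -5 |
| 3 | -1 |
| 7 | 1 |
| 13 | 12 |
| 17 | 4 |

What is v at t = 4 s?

-0.5 m/s

On 3–7 s the graph is linear from -1 to 1 m/s: v(4) = -1 + (1 − -1)·(4 − 3)/(7 − 3) = -0.5 m/s.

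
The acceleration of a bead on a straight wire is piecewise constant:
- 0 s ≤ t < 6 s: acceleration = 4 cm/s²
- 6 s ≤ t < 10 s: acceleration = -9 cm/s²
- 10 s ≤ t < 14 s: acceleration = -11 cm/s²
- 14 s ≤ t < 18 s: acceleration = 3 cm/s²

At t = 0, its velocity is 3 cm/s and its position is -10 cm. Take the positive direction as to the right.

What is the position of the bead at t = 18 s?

-196 cm

On each constant-a segment, Δv = aΔt and Δx = v₀Δt + ½aΔt²; chain segment to segment.
0–6 s: v starts 3 cm/s; Δx = 3·6 + ½·4·6² = 90 cm; v ends 27 cm/s.
6–10 s: v starts 27 cm/s; Δx = 27·4 + ½·-9·4² = 36 cm; v ends -9 cm/s.
10–14 s: v starts -9 cm/s; Δx = -9·4 + ½·-11·4² = -124 cm; v ends -53 cm/s.
14–18 s: v starts -53 cm/s; Δx = -53·4 + ½·3·4² = -188 cm; v ends -41 cm/s.
x(18) = -10 + Σ Δx = -196 cm.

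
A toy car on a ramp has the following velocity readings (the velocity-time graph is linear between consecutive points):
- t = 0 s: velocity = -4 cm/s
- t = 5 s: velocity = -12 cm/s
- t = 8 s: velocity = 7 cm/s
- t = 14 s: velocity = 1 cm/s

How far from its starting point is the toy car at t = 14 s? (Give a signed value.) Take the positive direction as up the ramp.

-23.5 cm

Net displacement equals the area under the velocity-time graph (areas below the axis count negative).
0–5 s: ½(-4 + -12)(5) = -40 cm
5–8 s: ½(-12 + 7)(3) = -7.5 cm
8–14 s: ½(7 + 1)(6) = 24 cm
Net displacement = -23.5 cm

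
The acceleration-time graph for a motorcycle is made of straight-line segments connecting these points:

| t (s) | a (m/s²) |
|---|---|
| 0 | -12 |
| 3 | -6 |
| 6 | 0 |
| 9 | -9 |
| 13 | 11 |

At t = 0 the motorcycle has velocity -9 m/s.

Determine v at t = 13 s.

Δv equals the area under the a-t graph; then v = v₀ + Δv.
0–3 s: ½(-12 + -6)(3) = -27 m/s
3–6 s: ½(-6 + 0)(3) = -9 m/s
6–9 s: ½(0 + -9)(3) = -13.5 m/s
9–13 s: ½(-9 + 11)(4) = 4 m/s
Δv = -45.5 m/s, so v(13) = -9 + (-45.5) = -54.5 m/s.

-54.5 m/s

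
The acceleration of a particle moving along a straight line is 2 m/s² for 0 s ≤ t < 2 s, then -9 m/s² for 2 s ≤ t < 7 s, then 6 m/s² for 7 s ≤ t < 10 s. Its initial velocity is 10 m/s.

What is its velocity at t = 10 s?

-13 m/s

Δv equals the area under the a-t graph; then v = v₀ + Δv.
0–2 s: 2 × 2 = 4 m/s
2–7 s: -9 × 5 = -45 m/s
7–10 s: 6 × 3 = 18 m/s
Δv = -23 m/s, so v(10) = 10 + (-23) = -13 m/s.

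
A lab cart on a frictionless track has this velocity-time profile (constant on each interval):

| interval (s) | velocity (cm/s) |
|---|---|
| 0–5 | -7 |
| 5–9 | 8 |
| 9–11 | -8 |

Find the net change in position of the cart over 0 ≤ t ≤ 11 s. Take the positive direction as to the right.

-19 cm

Net displacement equals the area under the velocity-time graph (areas below the axis count negative).
0–5 s: -7 × 5 = -35 cm
5–9 s: 8 × 4 = 32 cm
9–11 s: -8 × 2 = -16 cm
Net displacement = -19 cm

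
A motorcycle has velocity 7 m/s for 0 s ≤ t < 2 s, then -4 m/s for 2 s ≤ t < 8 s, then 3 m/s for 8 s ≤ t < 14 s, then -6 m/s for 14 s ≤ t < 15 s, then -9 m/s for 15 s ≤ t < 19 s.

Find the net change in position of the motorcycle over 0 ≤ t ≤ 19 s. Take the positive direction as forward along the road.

Net displacement equals the area under the velocity-time graph (areas below the axis count negative).
0–2 s: 7 × 2 = 14 m
2–8 s: -4 × 6 = -24 m
8–14 s: 3 × 6 = 18 m
14–15 s: -6 × 1 = -6 m
15–19 s: -9 × 4 = -36 m
Net displacement = -34 m

-34 m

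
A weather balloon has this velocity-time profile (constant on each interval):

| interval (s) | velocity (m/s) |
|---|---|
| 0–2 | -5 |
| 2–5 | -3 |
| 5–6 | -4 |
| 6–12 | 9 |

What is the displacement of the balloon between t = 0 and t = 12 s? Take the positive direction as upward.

Net displacement equals the area under the velocity-time graph (areas below the axis count negative).
0–2 s: -5 × 2 = -10 m
2–5 s: -3 × 3 = -9 m
5–6 s: -4 × 1 = -4 m
6–12 s: 9 × 6 = 54 m
Net displacement = 31 m

31 m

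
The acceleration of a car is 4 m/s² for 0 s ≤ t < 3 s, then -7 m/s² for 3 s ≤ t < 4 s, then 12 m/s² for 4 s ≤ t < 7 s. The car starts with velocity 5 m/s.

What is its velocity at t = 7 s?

Δv equals the area under the a-t graph; then v = v₀ + Δv.
0–3 s: 4 × 3 = 12 m/s
3–4 s: -7 × 1 = -7 m/s
4–7 s: 12 × 3 = 36 m/s
Δv = 41 m/s, so v(7) = 5 + (41) = 46 m/s.

46 m/s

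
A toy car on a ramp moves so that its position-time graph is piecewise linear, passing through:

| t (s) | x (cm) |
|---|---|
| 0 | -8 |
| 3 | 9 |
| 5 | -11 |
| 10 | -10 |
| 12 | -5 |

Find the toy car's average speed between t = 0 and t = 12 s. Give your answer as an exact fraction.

Average speed = (total path length)/(elapsed time); on a piecewise-linear x-t graph the path length is Σ|Δx|.
0–3 s: |Δx| = |9 − -8| = 17 cm
3–5 s: |Δx| = |-11 − 9| = 20 cm
5–10 s: |Δx| = |-10 − -11| = 1 cm
10–12 s: |Δx| = |-5 − -10| = 5 cm
Total path = 43 cm; average speed = 43/12 = 43/12 cm/s.

43/12 cm/s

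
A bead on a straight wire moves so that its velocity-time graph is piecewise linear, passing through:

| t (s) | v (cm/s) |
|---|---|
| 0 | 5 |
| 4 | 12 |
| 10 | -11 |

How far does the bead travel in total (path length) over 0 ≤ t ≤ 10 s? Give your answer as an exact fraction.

Distance (not displacement) is the total path length: add the absolute areas under v-t.
0–4 s: |½(5 + 12)(4)| = 34 cm
4–10 s: v = 0 at t = 164/23 s; triangle areas 432/23 + 363/23 = 795/23 cm
Total distance = 1577/23 cm

1577/23 cm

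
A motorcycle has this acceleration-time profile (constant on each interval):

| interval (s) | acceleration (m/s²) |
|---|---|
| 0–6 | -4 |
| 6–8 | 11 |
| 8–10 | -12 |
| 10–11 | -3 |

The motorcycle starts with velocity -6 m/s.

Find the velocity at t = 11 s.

Δv equals the area under the a-t graph; then v = v₀ + Δv.
0–6 s: -4 × 6 = -24 m/s
6–8 s: 11 × 2 = 22 m/s
8–10 s: -12 × 2 = -24 m/s
10–11 s: -3 × 1 = -3 m/s
Δv = -29 m/s, so v(11) = -6 + (-29) = -35 m/s.

-35 m/s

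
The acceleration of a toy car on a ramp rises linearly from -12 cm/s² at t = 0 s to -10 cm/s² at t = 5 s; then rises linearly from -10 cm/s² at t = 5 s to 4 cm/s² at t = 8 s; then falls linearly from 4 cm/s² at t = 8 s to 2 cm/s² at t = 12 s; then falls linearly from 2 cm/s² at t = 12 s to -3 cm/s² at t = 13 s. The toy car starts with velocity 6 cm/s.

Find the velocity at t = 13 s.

-46.5 cm/s

Δv equals the area under the a-t graph; then v = v₀ + Δv.
0–5 s: ½(-12 + -10)(5) = -55 cm/s
5–8 s: ½(-10 + 4)(3) = -9 cm/s
8–12 s: ½(4 + 2)(4) = 12 cm/s
12–13 s: ½(2 + -3)(1) = -0.5 cm/s
Δv = -52.5 cm/s, so v(13) = 6 + (-52.5) = -46.5 cm/s.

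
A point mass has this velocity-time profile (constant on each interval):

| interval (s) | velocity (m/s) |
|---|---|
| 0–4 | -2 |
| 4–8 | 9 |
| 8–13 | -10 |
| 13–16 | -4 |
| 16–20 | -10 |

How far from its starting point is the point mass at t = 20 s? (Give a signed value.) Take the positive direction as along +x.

Net displacement equals the area under the velocity-time graph (areas below the axis count negative).
0–4 s: -2 × 4 = -8 m
4–8 s: 9 × 4 = 36 m
8–13 s: -10 × 5 = -50 m
13–16 s: -4 × 3 = -12 m
16–20 s: -10 × 4 = -40 m
Net displacement = -74 m

-74 m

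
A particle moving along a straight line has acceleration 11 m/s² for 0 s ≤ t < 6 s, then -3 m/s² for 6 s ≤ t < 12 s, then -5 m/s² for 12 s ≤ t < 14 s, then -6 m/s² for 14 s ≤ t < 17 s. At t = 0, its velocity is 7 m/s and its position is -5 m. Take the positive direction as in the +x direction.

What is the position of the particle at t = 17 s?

827 m

On each constant-a segment, Δv = aΔt and Δx = v₀Δt + ½aΔt²; chain segment to segment.
0–6 s: v starts 7 m/s; Δx = 7·6 + ½·11·6² = 240 m; v ends 73 m/s.
6–12 s: v starts 73 m/s; Δx = 73·6 + ½·-3·6² = 384 m; v ends 55 m/s.
12–14 s: v starts 55 m/s; Δx = 55·2 + ½·-5·2² = 100 m; v ends 45 m/s.
14–17 s: v starts 45 m/s; Δx = 45·3 + ½·-6·3² = 108 m; v ends 27 m/s.
x(17) = -5 + Σ Δx = 827 m.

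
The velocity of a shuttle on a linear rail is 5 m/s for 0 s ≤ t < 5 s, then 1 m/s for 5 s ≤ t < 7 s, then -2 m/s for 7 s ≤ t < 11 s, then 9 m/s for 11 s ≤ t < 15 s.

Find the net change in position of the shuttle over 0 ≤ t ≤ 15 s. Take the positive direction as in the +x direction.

Net displacement equals the area under the velocity-time graph (areas below the axis count negative).
0–5 s: 5 × 5 = 25 m
5–7 s: 1 × 2 = 2 m
7–11 s: -2 × 4 = -8 m
11–15 s: 9 × 4 = 36 m
Net displacement = 55 m

55 m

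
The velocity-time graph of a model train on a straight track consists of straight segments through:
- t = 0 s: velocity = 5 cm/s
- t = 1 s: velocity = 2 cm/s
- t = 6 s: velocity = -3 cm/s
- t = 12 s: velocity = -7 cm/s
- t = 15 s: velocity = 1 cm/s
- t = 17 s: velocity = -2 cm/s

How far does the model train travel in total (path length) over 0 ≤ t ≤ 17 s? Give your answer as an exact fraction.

1225/24 cm

Distance (not displacement) is the total path length: add the absolute areas under v-t.
0–1 s: |½(5 + 2)(1)| = 3.5 cm
1–6 s: v = 0 at t = 3 s; triangle areas 2 + 4.5 = 6.5 cm
6–12 s: |½(-3 + -7)(6)| = 30 cm
12–15 s: v = 0 at t = 14.625 s; triangle areas 9.1875 + 0.1875 = 9.375 cm
15–17 s: v = 0 at t = 47/3 s; triangle areas 1/3 + 4/3 = 5/3 cm
Total distance = 1225/24 cm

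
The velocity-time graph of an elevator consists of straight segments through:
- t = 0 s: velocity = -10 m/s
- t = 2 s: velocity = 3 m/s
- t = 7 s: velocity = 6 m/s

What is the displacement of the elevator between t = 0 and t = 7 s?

Displacement is the signed area under the v-t curve.
0–2 s: ½(-10 + 3)(2) = -7 m
2–7 s: ½(3 + 6)(5) = 22.5 m
Net displacement = 15.5 m

15.5 m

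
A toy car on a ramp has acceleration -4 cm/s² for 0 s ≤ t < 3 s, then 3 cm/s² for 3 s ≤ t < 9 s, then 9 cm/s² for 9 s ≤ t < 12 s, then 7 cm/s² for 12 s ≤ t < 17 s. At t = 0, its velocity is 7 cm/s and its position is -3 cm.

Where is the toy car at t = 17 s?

On each constant-a segment, Δv = aΔt and Δx = v₀Δt + ½aΔt²; chain segment to segment.
0–3 s: v starts 7 cm/s; Δx = 7·3 + ½·-4·3² = 3 cm; v ends -5 cm/s.
3–9 s: v starts -5 cm/s; Δx = -5·6 + ½·3·6² = 24 cm; v ends 13 cm/s.
9–12 s: v starts 13 cm/s; Δx = 13·3 + ½·9·3² = 79.5 cm; v ends 40 cm/s.
12–17 s: v starts 40 cm/s; Δx = 40·5 + ½·7·5² = 287.5 cm; v ends 75 cm/s.
x(17) = -3 + Σ Δx = 391 cm.

391 cm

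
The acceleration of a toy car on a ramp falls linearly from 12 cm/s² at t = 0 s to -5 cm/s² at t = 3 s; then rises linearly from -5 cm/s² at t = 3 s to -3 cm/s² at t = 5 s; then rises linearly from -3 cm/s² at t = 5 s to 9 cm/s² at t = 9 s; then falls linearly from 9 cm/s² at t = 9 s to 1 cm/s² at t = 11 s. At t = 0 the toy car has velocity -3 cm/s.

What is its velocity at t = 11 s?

Δv equals the area under the a-t graph; then v = v₀ + Δv.
0–3 s: ½(12 + -5)(3) = 10.5 cm/s
3–5 s: ½(-5 + -3)(2) = -8 cm/s
5–9 s: ½(-3 + 9)(4) = 12 cm/s
9–11 s: ½(9 + 1)(2) = 10 cm/s
Δv = 24.5 cm/s, so v(11) = -3 + (24.5) = 21.5 cm/s.

21.5 cm/s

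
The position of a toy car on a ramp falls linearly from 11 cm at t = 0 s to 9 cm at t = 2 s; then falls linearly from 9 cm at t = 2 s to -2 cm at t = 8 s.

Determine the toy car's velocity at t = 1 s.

Velocity is the slope of the x-t graph on 0–2 s: (9 − 11)/(2 − 0) = -1 cm/s.

-1 cm/s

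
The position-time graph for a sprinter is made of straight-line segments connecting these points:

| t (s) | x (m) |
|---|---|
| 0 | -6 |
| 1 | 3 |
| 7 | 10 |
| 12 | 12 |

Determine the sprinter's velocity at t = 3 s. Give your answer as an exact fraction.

Velocity is the slope of the x-t graph on 1–7 s: (10 − 3)/(7 − 1) = 7/6 m/s.

7/6 m/s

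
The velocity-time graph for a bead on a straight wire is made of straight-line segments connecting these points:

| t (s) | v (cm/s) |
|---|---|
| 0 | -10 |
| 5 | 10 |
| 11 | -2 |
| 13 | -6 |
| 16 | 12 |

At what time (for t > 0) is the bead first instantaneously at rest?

v changes sign on 0–5 s (from -10 to 10); the graph is linear there, so v = 0 at t = 0 + (10)·(5 − 0)/(10 − -10) = 2.5 s.

t = 2.5 s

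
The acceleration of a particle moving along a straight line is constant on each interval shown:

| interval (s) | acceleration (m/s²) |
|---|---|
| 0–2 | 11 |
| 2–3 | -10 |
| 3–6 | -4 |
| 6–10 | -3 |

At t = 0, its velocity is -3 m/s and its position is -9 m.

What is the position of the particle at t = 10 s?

On each constant-a segment, Δv = aΔt and Δx = v₀Δt + ½aΔt²; chain segment to segment.
0–2 s: v starts -3 m/s; Δx = -3·2 + ½·11·2² = 16 m; v ends 19 m/s.
2–3 s: v starts 19 m/s; Δx = 19·1 + ½·-10·1² = 14 m; v ends 9 m/s.
3–6 s: v starts 9 m/s; Δx = 9·3 + ½·-4·3² = 9 m; v ends -3 m/s.
6–10 s: v starts -3 m/s; Δx = -3·4 + ½·-3·4² = -36 m; v ends -15 m/s.
x(10) = -9 + Σ Δx = -6 m.

-6 m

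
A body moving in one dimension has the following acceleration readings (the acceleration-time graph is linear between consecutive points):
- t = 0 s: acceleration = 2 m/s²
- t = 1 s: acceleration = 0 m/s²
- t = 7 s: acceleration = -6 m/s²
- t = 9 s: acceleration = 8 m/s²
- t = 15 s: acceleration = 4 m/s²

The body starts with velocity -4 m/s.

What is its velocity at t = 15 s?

17 m/s

Δv equals the area under the a-t graph; then v = v₀ + Δv.
0–1 s: ½(2 + 0)(1) = 1 m/s
1–7 s: ½(0 + -6)(6) = -18 m/s
7–9 s: ½(-6 + 8)(2) = 2 m/s
9–15 s: ½(8 + 4)(6) = 36 m/s
Δv = 21 m/s, so v(15) = -4 + (21) = 17 m/s.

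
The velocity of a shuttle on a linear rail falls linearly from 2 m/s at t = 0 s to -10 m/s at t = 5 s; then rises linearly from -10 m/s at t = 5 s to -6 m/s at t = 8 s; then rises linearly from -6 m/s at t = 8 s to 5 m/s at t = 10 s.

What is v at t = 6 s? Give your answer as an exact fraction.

On 5–8 s the graph is linear from -10 to -6 m/s: v(6) = -10 + (-6 − -10)·(6 − 5)/(8 − 5) = -26/3 m/s.

-26/3 m/s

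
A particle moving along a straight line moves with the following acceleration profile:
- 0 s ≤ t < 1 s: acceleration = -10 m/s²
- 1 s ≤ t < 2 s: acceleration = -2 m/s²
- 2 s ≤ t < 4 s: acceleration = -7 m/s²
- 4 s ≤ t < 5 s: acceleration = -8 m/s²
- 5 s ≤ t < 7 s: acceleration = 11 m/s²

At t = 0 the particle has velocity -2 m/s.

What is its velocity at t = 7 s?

-14 m/s

Δv equals the area under the a-t graph; then v = v₀ + Δv.
0–1 s: -10 × 1 = -10 m/s
1–2 s: -2 × 1 = -2 m/s
2–4 s: -7 × 2 = -14 m/s
4–5 s: -8 × 1 = -8 m/s
5–7 s: 11 × 2 = 22 m/s
Δv = -12 m/s, so v(7) = -2 + (-12) = -14 m/s.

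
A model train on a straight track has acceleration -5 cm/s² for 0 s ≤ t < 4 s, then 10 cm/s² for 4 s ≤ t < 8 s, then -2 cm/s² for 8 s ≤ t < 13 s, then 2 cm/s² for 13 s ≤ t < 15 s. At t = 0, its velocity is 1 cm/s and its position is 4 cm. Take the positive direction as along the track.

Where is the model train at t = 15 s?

78 cm

On each constant-a segment, Δv = aΔt and Δx = v₀Δt + ½aΔt²; chain segment to segment.
0–4 s: v starts 1 cm/s; Δx = 1·4 + ½·-5·4² = -36 cm; v ends -19 cm/s.
4–8 s: v starts -19 cm/s; Δx = -19·4 + ½·10·4² = 4 cm; v ends 21 cm/s.
8–13 s: v starts 21 cm/s; Δx = 21·5 + ½·-2·5² = 80 cm; v ends 11 cm/s.
13–15 s: v starts 11 cm/s; Δx = 11·2 + ½·2·2² = 26 cm; v ends 15 cm/s.
x(15) = 4 + Σ Δx = 78 cm.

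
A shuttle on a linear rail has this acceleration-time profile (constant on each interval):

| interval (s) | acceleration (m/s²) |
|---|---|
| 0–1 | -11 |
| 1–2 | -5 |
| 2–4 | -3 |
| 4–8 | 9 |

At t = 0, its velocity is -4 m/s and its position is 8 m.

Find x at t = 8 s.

On each constant-a segment, Δv = aΔt and Δx = v₀Δt + ½aΔt²; chain segment to segment.
0–1 s: v starts -4 m/s; Δx = -4·1 + ½·-11·1² = -9.5 m; v ends -15 m/s.
1–2 s: v starts -15 m/s; Δx = -15·1 + ½·-5·1² = -17.5 m; v ends -20 m/s.
2–4 s: v starts -20 m/s; Δx = -20·2 + ½·-3·2² = -46 m; v ends -26 m/s.
4–8 s: v starts -26 m/s; Δx = -26·4 + ½·9·4² = -32 m; v ends 10 m/s.
x(8) = 8 + Σ Δx = -97 m.

-97 m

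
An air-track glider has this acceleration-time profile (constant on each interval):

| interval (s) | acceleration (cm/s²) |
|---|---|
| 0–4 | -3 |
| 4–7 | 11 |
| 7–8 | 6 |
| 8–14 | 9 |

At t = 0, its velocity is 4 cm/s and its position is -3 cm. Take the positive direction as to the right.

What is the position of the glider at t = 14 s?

390.5 cm

On each constant-a segment, Δv = aΔt and Δx = v₀Δt + ½aΔt²; chain segment to segment.
0–4 s: v starts 4 cm/s; Δx = 4·4 + ½·-3·4² = -8 cm; v ends -8 cm/s.
4–7 s: v starts -8 cm/s; Δx = -8·3 + ½·11·3² = 25.5 cm; v ends 25 cm/s.
7–8 s: v starts 25 cm/s; Δx = 25·1 + ½·6·1² = 28 cm; v ends 31 cm/s.
8–14 s: v starts 31 cm/s; Δx = 31·6 + ½·9·6² = 348 cm; v ends 85 cm/s.
x(14) = -3 + Σ Δx = 390.5 cm.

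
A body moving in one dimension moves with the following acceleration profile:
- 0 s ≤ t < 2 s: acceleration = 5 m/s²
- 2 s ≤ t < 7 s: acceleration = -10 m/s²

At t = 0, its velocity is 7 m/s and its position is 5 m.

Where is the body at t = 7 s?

-11 m

On each constant-a segment, Δv = aΔt and Δx = v₀Δt + ½aΔt²; chain segment to segment.
0–2 s: v starts 7 m/s; Δx = 7·2 + ½·5·2² = 24 m; v ends 17 m/s.
2–7 s: v starts 17 m/s; Δx = 17·5 + ½·-10·5² = -40 m; v ends -33 m/s.
x(7) = 5 + Σ Δx = -11 m.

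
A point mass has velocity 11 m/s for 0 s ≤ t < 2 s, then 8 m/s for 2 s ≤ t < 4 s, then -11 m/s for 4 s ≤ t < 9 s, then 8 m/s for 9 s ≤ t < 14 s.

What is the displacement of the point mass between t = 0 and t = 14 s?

23 m

Net displacement equals the area under the velocity-time graph (areas below the axis count negative).
0–2 s: 11 × 2 = 22 m
2–4 s: 8 × 2 = 16 m
4–9 s: -11 × 5 = -55 m
9–14 s: 8 × 5 = 40 m
Net displacement = 23 m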